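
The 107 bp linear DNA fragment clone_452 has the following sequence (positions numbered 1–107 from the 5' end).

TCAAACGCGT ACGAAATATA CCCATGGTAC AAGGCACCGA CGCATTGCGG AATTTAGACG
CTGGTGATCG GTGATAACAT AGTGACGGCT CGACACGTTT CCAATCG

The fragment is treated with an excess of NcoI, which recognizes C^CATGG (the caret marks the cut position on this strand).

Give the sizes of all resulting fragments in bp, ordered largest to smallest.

The NcoI site (CCATGG) starts at position 22.
NcoI cuts after the first base of each site, so after position 22.
Linear molecule, 1 cut → 2 fragments:
  1–22 → 22 bp
  23–107 → 85 bp
Sorted largest to smallest: 85, 22 bp.

85, 22 bp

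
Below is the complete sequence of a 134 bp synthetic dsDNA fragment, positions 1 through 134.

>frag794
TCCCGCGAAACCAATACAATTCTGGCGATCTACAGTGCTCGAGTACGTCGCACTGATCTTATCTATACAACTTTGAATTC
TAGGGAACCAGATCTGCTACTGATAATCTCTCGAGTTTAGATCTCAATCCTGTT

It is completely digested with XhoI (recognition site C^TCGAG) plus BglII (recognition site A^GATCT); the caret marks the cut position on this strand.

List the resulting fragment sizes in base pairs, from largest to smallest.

XhoI sites (CTCGAG) start at positions 38, 110.
XhoI cuts after the first base of each site, so after positions 38, 110.
BglII sites (AGATCT) start at positions 90, 119.
BglII cuts after the first base of each site, so after positions 90, 119.
Combined cut positions: 38, 90, 110, 119.
Linear molecule, 4 cuts → 5 fragments:
  1–38 → 38 bp
  39–90 → 52 bp
  91–110 → 20 bp
  111–119 → 9 bp
  120–134 → 15 bp
Sorted largest to smallest: 52, 38, 20, 15, 9 bp.

52, 38, 20, 15, 9 bp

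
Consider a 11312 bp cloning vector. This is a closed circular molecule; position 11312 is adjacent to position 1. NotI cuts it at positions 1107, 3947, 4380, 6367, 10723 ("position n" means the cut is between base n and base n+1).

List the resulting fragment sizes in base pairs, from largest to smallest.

4356, 2840, 1987, 1696, 433 bp

Circular molecule, 5 cuts → 5 fragments:
  3947 − 1107 = 2840 bp
  4380 − 3947 = 433 bp
  6367 − 4380 = 1987 bp
  10723 − 6367 = 4356 bp
  wrap: 11312 − 10723 + 1107 = 1696 bp
Sorted largest to smallest: 4356, 2840, 1987, 1696, 433 bp.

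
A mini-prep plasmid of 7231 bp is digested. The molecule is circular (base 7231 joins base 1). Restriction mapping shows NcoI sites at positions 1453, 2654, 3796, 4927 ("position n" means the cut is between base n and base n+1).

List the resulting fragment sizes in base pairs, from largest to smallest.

Circular molecule, 4 cuts → 4 fragments:
  2654 − 1453 = 1201 bp
  3796 − 2654 = 1142 bp
  4927 − 3796 = 1131 bp
  wrap: 7231 − 4927 + 1453 = 3757 bp
Sorted largest to smallest: 3757, 1201, 1142, 1131 bp.

3757, 1201, 1142, 1131 bp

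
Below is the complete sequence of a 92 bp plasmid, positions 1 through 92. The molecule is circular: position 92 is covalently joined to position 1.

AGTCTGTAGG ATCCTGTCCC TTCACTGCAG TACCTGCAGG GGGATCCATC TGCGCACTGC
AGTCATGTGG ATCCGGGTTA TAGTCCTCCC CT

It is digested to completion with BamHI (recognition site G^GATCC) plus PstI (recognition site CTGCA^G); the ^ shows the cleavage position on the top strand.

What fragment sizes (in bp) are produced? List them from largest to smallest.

BamHI sites (GGATCC) start at positions 9, 42, 69.
BamHI cuts after the first base of each site, so after positions 9, 42, 69.
PstI sites (CTGCAG) start at positions 25, 34, 57.
PstI cuts after base 5 of each site (before the last base), so after positions 29, 38, 61.
Combined cut positions: 9, 29, 38, 42, 61, 69.
Circular molecule, 6 cuts → 6 fragments:
  10–29 → 20 bp
  30–38 → 9 bp
  39–42 → 4 bp
  43–61 → 19 bp
  62–69 → 8 bp
  70–92 then 1–9 → 23 + 9 = 32 bp
Sorted largest to smallest: 32, 20, 19, 9, 8, 4 bp.

32, 20, 19, 9, 8, 4 bp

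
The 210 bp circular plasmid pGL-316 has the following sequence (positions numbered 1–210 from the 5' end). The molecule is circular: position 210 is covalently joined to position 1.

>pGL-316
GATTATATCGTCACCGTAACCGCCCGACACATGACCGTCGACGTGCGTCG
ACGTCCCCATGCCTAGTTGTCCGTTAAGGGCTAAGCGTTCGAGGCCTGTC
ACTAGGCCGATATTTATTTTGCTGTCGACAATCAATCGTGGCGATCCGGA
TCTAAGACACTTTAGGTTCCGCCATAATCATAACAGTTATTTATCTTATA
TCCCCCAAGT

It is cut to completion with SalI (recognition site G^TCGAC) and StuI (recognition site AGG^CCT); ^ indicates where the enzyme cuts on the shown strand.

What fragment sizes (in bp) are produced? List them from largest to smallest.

123, 47, 30, 10 bp

SalI sites (GTCGAC) start at positions 37, 47, 124.
SalI cuts after the first base of each site, so after positions 37, 47, 124.
The StuI site (AGGCCT) starts at position 92.
StuI cuts after base 3 of each site, so after position 94.
Combined cut positions: 37, 47, 94, 124.
Circular molecule, 4 cuts → 4 fragments:
  38–47 → 10 bp
  48–94 → 47 bp
  95–124 → 30 bp
  125–210 then 1–37 → 86 + 37 = 123 bp
Sorted largest to smallest: 123, 47, 30, 10 bp.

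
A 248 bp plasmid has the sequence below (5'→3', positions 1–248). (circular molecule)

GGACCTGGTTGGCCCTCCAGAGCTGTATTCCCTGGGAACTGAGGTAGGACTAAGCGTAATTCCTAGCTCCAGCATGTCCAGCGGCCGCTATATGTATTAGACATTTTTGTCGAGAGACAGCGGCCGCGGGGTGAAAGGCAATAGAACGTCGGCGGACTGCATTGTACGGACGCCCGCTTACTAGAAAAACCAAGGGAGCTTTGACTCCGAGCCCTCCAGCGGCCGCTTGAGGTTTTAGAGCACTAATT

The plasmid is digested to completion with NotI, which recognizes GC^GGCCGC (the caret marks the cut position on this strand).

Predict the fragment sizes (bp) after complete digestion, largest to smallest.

NotI sites (GCGGCCGC) start at positions 81, 120, 219.
NotI cuts after base 2 of each site, so after positions 82, 121, 220.
Circular molecule, 3 cuts → 3 fragments:
  83–121 → 39 bp
  122–220 → 99 bp
  221–248 then 1–82 → 28 + 82 = 110 bp
Sorted largest to smallest: 110, 99, 39 bp.

110, 99, 39 bp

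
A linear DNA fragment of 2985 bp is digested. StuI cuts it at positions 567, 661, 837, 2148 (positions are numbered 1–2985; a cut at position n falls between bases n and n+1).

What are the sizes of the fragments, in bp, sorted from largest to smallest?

Linear molecule, 4 cuts → 5 fragments:
  567 − 0 = 567 bp
  661 − 567 = 94 bp
  837 − 661 = 176 bp
  2148 − 837 = 1311 bp
  2985 − 2148 = 837 bp
Sorted largest to smallest: 1311, 837, 567, 176, 94 bp.

1311, 837, 567, 176, 94 bp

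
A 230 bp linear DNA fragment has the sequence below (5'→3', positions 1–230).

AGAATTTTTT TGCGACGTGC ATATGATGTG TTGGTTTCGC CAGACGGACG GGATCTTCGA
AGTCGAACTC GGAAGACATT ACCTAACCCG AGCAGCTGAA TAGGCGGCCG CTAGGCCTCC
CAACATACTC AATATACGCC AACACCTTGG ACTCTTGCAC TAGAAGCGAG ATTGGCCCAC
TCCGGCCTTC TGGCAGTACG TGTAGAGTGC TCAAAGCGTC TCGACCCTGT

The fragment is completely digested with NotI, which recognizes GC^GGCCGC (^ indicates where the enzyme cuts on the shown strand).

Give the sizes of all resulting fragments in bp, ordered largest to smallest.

The NotI site (GCGGCCGC) starts at position 104.
NotI cuts after base 2 of each site, so after position 105.
Linear molecule, 1 cut → 2 fragments:
  1–105 → 105 bp
  106–230 → 125 bp
Sorted largest to smallest: 125, 105 bp.

125, 105 bp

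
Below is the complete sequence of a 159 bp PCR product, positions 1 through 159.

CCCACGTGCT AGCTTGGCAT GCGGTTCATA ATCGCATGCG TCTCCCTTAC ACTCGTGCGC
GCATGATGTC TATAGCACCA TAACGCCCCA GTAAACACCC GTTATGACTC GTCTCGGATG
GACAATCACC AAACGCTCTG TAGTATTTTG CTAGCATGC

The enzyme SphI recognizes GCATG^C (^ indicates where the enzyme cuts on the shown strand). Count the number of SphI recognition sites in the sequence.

3

GCATGC occurs starting at positions 17, 34, 154.
SphI cuts at 3 sites.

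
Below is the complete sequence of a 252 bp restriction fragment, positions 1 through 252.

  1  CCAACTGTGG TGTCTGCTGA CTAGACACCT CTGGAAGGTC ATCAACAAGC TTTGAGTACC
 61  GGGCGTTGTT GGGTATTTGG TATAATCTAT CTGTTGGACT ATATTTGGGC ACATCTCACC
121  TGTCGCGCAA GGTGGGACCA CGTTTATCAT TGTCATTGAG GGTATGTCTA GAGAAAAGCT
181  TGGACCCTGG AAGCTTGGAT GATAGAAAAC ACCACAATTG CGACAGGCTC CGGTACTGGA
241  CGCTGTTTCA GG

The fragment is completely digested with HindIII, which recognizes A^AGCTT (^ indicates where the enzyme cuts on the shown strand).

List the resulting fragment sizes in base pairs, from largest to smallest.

129, 61, 47, 15 bp

HindIII sites (AAGCTT) start at positions 47, 176, 191.
HindIII cuts after the first base of each site, so after positions 47, 176, 191.
Linear molecule, 3 cuts → 4 fragments:
  1–47 → 47 bp
  48–176 → 129 bp
  177–191 → 15 bp
  192–252 → 61 bp
Sorted largest to smallest: 129, 61, 47, 15 bp.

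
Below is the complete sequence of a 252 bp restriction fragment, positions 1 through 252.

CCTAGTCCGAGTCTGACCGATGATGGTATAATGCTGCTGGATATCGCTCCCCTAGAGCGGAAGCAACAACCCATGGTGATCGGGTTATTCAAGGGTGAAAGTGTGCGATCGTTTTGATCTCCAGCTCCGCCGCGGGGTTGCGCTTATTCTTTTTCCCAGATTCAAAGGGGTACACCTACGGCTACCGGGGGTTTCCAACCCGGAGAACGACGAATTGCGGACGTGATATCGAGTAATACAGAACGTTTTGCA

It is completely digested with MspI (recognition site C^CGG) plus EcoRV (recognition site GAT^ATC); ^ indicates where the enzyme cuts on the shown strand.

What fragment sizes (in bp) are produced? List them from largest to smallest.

MspI sites (CCGG) start at positions 185, 200.
MspI cuts after the first base of each site, so after positions 185, 200.
EcoRV sites (GATATC) start at positions 40, 225.
EcoRV cuts after base 3 of each site, so after positions 42, 227.
Combined cut positions: 42, 185, 200, 227.
Linear molecule, 4 cuts → 5 fragments:
  1–42 → 42 bp
  43–185 → 143 bp
  186–200 → 15 bp
  201–227 → 27 bp
  228–252 → 25 bp
Sorted largest to smallest: 143, 42, 27, 25, 15 bp.

143, 42, 27, 25, 15 bp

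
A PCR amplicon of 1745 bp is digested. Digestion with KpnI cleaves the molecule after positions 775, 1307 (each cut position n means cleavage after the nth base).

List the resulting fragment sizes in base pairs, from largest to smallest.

Linear molecule, 2 cuts → 3 fragments:
  775 − 0 = 775 bp
  1307 − 775 = 532 bp
  1745 − 1307 = 438 bp
Sorted largest to smallest: 775, 532, 438 bp.

775, 532, 438 bp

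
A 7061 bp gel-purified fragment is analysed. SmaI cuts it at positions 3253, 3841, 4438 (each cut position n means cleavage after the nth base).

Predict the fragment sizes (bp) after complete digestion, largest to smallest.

3253, 2623, 597, 588 bp

Linear molecule, 3 cuts → 4 fragments:
  3253 − 0 = 3253 bp
  3841 − 3253 = 588 bp
  4438 − 3841 = 597 bp
  7061 − 4438 = 2623 bp
Sorted largest to smallest: 3253, 2623, 597, 588 bp.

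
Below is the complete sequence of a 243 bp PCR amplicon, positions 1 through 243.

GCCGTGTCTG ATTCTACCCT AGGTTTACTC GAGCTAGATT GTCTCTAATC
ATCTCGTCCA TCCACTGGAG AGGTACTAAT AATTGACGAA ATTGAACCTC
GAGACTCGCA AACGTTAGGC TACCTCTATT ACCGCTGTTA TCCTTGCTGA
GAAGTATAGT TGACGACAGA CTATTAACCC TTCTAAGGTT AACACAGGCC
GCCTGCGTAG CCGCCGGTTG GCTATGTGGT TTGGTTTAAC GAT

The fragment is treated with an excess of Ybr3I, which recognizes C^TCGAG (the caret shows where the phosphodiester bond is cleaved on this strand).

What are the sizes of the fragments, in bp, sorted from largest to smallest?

145, 70, 28 bp

Ybr3I sites (CTCGAG) start at positions 28, 98.
Ybr3I cuts after the first base of each site, so after positions 28, 98.
Linear molecule, 2 cuts → 3 fragments:
  1–28 → 28 bp
  29–98 → 70 bp
  99–243 → 145 bp
Sorted largest to smallest: 145, 70, 28 bp.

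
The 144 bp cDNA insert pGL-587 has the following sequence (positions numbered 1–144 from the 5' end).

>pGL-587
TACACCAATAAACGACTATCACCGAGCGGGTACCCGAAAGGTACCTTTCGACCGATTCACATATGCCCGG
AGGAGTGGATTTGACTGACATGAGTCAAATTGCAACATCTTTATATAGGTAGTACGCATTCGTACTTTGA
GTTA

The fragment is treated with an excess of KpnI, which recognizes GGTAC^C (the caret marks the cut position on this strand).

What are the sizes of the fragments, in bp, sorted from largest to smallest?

100, 33, 11 bp

KpnI sites (GGTACC) start at positions 29, 40.
KpnI cuts after base 5 of each site (before the last base), so after positions 33, 44.
Linear molecule, 2 cuts → 3 fragments:
  1–33 → 33 bp
  34–44 → 11 bp
  45–144 → 100 bp
Sorted largest to smallest: 100, 33, 11 bp.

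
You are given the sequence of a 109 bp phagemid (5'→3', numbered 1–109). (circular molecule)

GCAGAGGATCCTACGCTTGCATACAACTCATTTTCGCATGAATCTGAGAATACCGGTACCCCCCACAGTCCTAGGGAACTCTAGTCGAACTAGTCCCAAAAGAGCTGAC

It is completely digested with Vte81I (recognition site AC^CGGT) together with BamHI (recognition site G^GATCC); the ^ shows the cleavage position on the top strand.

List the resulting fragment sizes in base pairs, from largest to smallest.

62, 47 bp

The Vte81I site (ACCGGT) starts at position 52.
Vte81I cuts after base 2 of each site, so after position 53.
The BamHI site (GGATCC) starts at position 6.
BamHI cuts after the first base of each site, so after position 6.
Combined cut positions: 6, 53.
Circular molecule, 2 cuts → 2 fragments:
  7–53 → 47 bp
  54–109 then 1–6 → 56 + 6 = 62 bp
Sorted largest to smallest: 62, 47 bp.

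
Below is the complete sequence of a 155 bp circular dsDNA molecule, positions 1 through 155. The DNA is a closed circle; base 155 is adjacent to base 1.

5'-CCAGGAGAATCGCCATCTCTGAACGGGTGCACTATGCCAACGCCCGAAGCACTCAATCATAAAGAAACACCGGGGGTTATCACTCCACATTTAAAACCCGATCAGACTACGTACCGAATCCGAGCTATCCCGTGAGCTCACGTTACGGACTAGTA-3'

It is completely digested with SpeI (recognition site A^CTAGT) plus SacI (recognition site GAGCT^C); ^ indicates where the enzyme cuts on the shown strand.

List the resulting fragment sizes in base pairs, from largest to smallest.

144, 11 bp

The SpeI site (ACTAGT) starts at position 149.
SpeI cuts after the first base of each site, so after position 149.
The SacI site (GAGCTC) starts at position 134.
SacI cuts after base 5 of each site (before the last base), so after position 138.
Combined cut positions: 138, 149.
Circular molecule, 2 cuts → 2 fragments:
  139–149 → 11 bp
  150–155 then 1–138 → 6 + 138 = 144 bp
Sorted largest to smallest: 144, 11 bp.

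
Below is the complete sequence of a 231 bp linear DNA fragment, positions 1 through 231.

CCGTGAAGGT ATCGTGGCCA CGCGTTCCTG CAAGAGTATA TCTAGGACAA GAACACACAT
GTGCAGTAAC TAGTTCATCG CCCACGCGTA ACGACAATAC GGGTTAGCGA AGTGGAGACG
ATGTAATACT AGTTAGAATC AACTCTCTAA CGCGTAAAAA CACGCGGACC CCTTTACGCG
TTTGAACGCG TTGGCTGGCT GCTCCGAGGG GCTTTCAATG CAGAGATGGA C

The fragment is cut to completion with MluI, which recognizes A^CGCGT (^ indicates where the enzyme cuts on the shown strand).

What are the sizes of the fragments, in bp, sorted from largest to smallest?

66, 64, 45, 26, 20, 10 bp

MluI sites (ACGCGT) start at positions 20, 84, 150, 176, 186.
MluI cuts after the first base of each site, so after positions 20, 84, 150, 176, 186.
Linear molecule, 5 cuts → 6 fragments:
  1–20 → 20 bp
  21–84 → 64 bp
  85–150 → 66 bp
  151–176 → 26 bp
  177–186 → 10 bp
  187–231 → 45 bp
Sorted largest to smallest: 66, 64, 45, 26, 20, 10 bp.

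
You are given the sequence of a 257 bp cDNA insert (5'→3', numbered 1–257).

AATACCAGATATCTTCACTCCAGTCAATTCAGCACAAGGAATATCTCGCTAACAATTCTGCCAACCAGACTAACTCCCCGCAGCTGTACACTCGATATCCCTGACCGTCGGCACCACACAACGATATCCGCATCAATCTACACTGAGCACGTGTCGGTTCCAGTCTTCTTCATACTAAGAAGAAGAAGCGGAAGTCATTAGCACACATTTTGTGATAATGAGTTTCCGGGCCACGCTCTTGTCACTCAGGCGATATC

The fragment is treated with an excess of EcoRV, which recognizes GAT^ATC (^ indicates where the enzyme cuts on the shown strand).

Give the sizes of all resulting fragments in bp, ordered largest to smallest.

EcoRV sites (GATATC) start at positions 8, 94, 123, 252.
EcoRV cuts after base 3 of each site, so after positions 10, 96, 125, 254.
Linear molecule, 4 cuts → 5 fragments:
  1–10 → 10 bp
  11–96 → 86 bp
  97–125 → 29 bp
  126–254 → 129 bp
  255–257 → 3 bp
Sorted largest to smallest: 129, 86, 29, 10, 3 bp.

129, 86, 29, 10, 3 bp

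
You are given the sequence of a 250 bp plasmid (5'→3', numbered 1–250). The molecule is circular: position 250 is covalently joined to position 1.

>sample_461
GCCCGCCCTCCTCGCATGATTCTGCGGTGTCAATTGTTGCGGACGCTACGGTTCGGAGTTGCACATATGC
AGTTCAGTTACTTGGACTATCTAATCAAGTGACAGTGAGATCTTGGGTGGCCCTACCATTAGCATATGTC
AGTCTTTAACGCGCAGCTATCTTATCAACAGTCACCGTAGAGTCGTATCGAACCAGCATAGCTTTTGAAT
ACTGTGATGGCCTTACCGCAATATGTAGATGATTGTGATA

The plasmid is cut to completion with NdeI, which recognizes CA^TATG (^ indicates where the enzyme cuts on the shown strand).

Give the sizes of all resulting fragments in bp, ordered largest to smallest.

NdeI sites (CATATG) start at positions 64, 133.
NdeI cuts after base 2 of each site, so after positions 65, 134.
Circular molecule, 2 cuts → 2 fragments:
  66–134 → 69 bp
  135–250 then 1–65 → 116 + 65 = 181 bp
Sorted largest to smallest: 181, 69 bp.

181, 69 bp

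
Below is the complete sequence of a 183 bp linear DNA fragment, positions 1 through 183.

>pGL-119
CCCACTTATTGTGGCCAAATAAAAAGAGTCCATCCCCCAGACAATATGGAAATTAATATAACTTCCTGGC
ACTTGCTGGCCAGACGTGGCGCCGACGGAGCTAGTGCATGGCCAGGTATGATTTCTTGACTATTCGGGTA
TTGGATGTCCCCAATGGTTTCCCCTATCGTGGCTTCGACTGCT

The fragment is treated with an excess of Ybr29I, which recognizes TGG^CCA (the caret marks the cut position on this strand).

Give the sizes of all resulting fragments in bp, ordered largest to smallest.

72, 65, 32, 14 bp

Ybr29I sites (TGGCCA) start at positions 12, 77, 109.
Ybr29I cuts after base 3 of each site, so after positions 14, 79, 111.
Linear molecule, 3 cuts → 4 fragments:
  1–14 → 14 bp
  15–79 → 65 bp
  80–111 → 32 bp
  112–183 → 72 bp
Sorted largest to smallest: 72, 65, 32, 14 bp.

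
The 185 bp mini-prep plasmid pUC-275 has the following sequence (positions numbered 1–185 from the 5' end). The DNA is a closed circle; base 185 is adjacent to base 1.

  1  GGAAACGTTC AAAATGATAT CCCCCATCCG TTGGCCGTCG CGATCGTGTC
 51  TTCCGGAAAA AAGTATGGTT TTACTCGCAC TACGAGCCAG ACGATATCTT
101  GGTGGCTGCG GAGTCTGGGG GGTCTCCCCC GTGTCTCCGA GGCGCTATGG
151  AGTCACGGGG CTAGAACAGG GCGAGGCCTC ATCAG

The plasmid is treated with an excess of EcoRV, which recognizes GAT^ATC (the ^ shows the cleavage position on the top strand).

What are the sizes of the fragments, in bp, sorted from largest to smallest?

EcoRV sites (GATATC) start at positions 16, 93.
EcoRV cuts after base 3 of each site, so after positions 18, 95.
Circular molecule, 2 cuts → 2 fragments:
  19–95 → 77 bp
  96–185 then 1–18 → 90 + 18 = 108 bp
Sorted largest to smallest: 108, 77 bp.

108, 77 bp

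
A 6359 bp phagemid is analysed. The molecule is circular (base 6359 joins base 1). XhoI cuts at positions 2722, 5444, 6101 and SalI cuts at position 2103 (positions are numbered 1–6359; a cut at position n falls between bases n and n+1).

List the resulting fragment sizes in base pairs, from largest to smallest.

2722, 2361, 657, 619 bp

Combined cut positions (sorted): 2103, 2722, 5444, 6101.
Circular molecule, 4 cuts → 4 fragments:
  2722 − 2103 = 619 bp
  5444 − 2722 = 2722 bp
  6101 − 5444 = 657 bp
  wrap: 6359 − 6101 + 2103 = 2361 bp
Sorted largest to smallest: 2722, 2361, 657, 619 bp.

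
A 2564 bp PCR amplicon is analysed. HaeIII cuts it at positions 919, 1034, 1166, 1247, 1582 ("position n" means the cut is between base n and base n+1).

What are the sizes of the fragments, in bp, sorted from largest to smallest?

982, 919, 335, 132, 115, 81 bp

Linear molecule, 5 cuts → 6 fragments:
  919 − 0 = 919 bp
  1034 − 919 = 115 bp
  1166 − 1034 = 132 bp
  1247 − 1166 = 81 bp
  1582 − 1247 = 335 bp
  2564 − 1582 = 982 bp
Sorted largest to smallest: 982, 919, 335, 132, 115, 81 bp.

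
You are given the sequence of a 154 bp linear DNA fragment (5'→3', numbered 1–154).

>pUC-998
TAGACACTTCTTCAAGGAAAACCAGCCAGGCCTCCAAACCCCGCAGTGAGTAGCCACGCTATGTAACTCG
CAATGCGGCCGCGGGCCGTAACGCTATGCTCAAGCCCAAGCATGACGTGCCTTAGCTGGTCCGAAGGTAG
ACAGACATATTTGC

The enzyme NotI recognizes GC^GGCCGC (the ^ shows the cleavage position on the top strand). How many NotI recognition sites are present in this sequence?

GCGGCCGC occurs starting at position 75.
NotI cuts at 1 site.

1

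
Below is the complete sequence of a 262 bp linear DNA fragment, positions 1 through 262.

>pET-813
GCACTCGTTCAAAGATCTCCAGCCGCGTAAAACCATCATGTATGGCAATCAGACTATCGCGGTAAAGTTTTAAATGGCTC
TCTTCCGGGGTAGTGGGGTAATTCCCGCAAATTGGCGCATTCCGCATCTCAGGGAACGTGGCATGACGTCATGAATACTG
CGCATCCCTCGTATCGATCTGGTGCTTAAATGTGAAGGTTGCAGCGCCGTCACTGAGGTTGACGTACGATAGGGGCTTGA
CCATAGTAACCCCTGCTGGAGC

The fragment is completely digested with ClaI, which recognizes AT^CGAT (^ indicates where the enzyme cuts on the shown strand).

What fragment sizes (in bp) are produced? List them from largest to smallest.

174, 88 bp

The ClaI site (ATCGAT) starts at position 173.
ClaI cuts after base 2 of each site, so after position 174.
Linear molecule, 1 cut → 2 fragments:
  1–174 → 174 bp
  175–262 → 88 bp
Sorted largest to smallest: 174, 88 bp.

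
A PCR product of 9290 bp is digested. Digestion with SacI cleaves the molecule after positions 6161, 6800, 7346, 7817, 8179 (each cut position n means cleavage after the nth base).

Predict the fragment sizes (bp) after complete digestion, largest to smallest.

6161, 1111, 639, 546, 471, 362 bp

Linear molecule, 5 cuts → 6 fragments:
  6161 − 0 = 6161 bp
  6800 − 6161 = 639 bp
  7346 − 6800 = 546 bp
  7817 − 7346 = 471 bp
  8179 − 7817 = 362 bp
  9290 − 8179 = 1111 bp
Sorted largest to smallest: 6161, 1111, 639, 546, 471, 362 bp.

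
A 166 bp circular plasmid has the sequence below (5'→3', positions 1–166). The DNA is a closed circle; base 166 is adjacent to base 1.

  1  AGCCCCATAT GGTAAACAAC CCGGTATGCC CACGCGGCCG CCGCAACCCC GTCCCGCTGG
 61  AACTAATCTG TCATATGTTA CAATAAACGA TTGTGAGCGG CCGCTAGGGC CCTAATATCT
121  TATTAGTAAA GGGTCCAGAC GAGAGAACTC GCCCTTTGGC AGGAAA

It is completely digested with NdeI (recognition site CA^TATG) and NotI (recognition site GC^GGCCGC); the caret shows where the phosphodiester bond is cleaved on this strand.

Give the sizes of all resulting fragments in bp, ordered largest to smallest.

NdeI sites (CATATG) start at positions 6, 72.
NdeI cuts after base 2 of each site, so after positions 7, 73.
NotI sites (GCGGCCGC) start at positions 34, 97.
NotI cuts after base 2 of each site, so after positions 35, 98.
Combined cut positions: 7, 35, 73, 98.
Circular molecule, 4 cuts → 4 fragments:
  8–35 → 28 bp
  36–73 → 38 bp
  74–98 → 25 bp
  99–166 then 1–7 → 68 + 7 = 75 bp
Sorted largest to smallest: 75, 38, 28, 25 bp.

75, 38, 28, 25 bp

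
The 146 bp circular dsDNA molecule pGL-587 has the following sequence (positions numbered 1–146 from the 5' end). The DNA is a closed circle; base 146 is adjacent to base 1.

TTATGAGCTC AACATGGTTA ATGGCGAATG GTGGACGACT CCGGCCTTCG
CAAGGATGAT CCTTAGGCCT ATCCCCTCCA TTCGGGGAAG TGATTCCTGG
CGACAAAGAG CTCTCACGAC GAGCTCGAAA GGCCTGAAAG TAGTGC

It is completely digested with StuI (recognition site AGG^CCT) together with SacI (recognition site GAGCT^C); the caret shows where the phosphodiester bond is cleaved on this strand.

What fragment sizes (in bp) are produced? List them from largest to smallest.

58, 45, 23, 13, 7 bp

StuI sites (AGGCCT) start at positions 65, 130.
StuI cuts after base 3 of each site, so after positions 67, 132.
SacI sites (GAGCTC) start at positions 5, 108, 121.
SacI cuts after base 5 of each site (before the last base), so after positions 9, 112, 125.
Combined cut positions: 9, 67, 112, 125, 132.
Circular molecule, 5 cuts → 5 fragments:
  10–67 → 58 bp
  68–112 → 45 bp
  113–125 → 13 bp
  126–132 → 7 bp
  133–146 then 1–9 → 14 + 9 = 23 bp
Sorted largest to smallest: 58, 45, 23, 13, 7 bp.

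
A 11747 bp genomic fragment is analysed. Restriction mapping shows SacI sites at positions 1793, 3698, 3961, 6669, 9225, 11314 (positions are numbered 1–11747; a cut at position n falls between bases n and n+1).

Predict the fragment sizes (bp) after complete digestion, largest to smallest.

2708, 2556, 2089, 1905, 1793, 433, 263 bp

Linear molecule, 6 cuts → 7 fragments:
  1793 − 0 = 1793 bp
  3698 − 1793 = 1905 bp
  3961 − 3698 = 263 bp
  6669 − 3961 = 2708 bp
  9225 − 6669 = 2556 bp
  11314 − 9225 = 2089 bp
  11747 − 11314 = 433 bp
Sorted largest to smallest: 2708, 2556, 2089, 1905, 1793, 433, 263 bp.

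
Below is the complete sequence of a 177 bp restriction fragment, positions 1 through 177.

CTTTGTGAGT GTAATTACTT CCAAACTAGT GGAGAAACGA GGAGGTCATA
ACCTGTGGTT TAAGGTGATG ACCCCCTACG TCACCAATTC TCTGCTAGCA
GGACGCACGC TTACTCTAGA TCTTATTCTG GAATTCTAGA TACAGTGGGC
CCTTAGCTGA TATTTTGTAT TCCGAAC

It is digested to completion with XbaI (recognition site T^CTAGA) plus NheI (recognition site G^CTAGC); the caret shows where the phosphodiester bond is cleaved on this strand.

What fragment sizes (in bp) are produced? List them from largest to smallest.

XbaI sites (TCTAGA) start at positions 115, 135.
XbaI cuts after the first base of each site, so after positions 115, 135.
The NheI site (GCTAGC) starts at position 94.
NheI cuts after the first base of each site, so after position 94.
Combined cut positions: 94, 115, 135.
Linear molecule, 3 cuts → 4 fragments:
  1–94 → 94 bp
  95–115 → 21 bp
  116–135 → 20 bp
  136–177 → 42 bp
Sorted largest to smallest: 94, 42, 21, 20 bp.

94, 42, 21, 20 bp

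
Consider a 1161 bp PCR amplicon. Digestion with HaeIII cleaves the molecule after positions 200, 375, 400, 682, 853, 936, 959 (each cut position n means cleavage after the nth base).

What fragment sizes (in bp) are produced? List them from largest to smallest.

282, 202, 200, 175, 171, 83, 25, 23 bp

Linear molecule, 7 cuts → 8 fragments:
  200 − 0 = 200 bp
  375 − 200 = 175 bp
  400 − 375 = 25 bp
  682 − 400 = 282 bp
  853 − 682 = 171 bp
  936 − 853 = 83 bp
  959 − 936 = 23 bp
  1161 − 959 = 202 bp
Sorted largest to smallest: 282, 202, 200, 175, 171, 83, 25, 23 bp.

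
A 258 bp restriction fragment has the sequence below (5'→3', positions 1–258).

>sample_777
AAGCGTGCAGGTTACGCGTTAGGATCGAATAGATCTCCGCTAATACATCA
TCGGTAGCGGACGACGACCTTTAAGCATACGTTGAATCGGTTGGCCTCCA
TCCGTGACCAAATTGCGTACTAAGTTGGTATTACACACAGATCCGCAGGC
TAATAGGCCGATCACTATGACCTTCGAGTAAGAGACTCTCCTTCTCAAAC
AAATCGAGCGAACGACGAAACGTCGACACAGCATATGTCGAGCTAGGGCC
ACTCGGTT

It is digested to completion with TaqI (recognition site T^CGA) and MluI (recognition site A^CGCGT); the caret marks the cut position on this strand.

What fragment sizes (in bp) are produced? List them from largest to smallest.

149, 30, 20, 19, 15, 14, 11 bp

TaqI sites (TCGA) start at positions 25, 174, 204, 223, 238.
TaqI cuts after the first base of each site, so after positions 25, 174, 204, 223, 238.
The MluI site (ACGCGT) starts at position 14.
MluI cuts after the first base of each site, so after position 14.
Combined cut positions: 14, 25, 174, 204, 223, 238.
Linear molecule, 6 cuts → 7 fragments:
  1–14 → 14 bp
  15–25 → 11 bp
  26–174 → 149 bp
  175–204 → 30 bp
  205–223 → 19 bp
  224–238 → 15 bp
  239–258 → 20 bp
Sorted largest to smallest: 149, 30, 20, 19, 15, 14, 11 bp.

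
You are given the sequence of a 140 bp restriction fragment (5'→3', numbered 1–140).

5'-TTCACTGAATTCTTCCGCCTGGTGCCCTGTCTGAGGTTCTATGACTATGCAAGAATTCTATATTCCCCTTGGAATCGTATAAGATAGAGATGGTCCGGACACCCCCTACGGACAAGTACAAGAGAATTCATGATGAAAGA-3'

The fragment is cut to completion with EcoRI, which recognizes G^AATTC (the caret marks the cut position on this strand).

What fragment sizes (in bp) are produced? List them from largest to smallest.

EcoRI sites (GAATTC) start at positions 7, 53, 124.
EcoRI cuts after the first base of each site, so after positions 7, 53, 124.
Linear molecule, 3 cuts → 4 fragments:
  1–7 → 7 bp
  8–53 → 46 bp
  54–124 → 71 bp
  125–140 → 16 bp
Sorted largest to smallest: 71, 46, 16, 7 bp.

71, 46, 16, 7 bp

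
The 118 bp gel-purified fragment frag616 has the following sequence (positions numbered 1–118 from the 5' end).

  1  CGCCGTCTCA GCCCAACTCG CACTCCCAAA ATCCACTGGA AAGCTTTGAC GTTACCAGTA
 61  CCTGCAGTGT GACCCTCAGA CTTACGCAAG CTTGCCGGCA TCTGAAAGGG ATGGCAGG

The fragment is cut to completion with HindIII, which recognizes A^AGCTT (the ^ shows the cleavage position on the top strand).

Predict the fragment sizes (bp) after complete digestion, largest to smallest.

47, 41, 30 bp

HindIII sites (AAGCTT) start at positions 41, 88.
HindIII cuts after the first base of each site, so after positions 41, 88.
Linear molecule, 2 cuts → 3 fragments:
  1–41 → 41 bp
  42–88 → 47 bp
  89–118 → 30 bp
Sorted largest to smallest: 47, 41, 30 bp.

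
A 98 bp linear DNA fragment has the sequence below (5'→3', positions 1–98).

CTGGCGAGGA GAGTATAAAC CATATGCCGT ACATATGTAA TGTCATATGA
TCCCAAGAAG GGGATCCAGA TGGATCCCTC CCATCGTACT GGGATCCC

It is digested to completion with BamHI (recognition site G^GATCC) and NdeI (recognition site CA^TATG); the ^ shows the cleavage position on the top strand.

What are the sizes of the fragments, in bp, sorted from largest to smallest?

BamHI sites (GGATCC) start at positions 62, 72, 92.
BamHI cuts after the first base of each site, so after positions 62, 72, 92.
NdeI sites (CATATG) start at positions 21, 32, 44.
NdeI cuts after base 2 of each site, so after positions 22, 33, 45.
Combined cut positions: 22, 33, 45, 62, 72, 92.
Linear molecule, 6 cuts → 7 fragments:
  1–22 → 22 bp
  23–33 → 11 bp
  34–45 → 12 bp
  46–62 → 17 bp
  63–72 → 10 bp
  73–92 → 20 bp
  93–98 → 6 bp
Sorted largest to smallest: 22, 20, 17, 12, 11, 10, 6 bp.

22, 20, 17, 12, 11, 10, 6 bp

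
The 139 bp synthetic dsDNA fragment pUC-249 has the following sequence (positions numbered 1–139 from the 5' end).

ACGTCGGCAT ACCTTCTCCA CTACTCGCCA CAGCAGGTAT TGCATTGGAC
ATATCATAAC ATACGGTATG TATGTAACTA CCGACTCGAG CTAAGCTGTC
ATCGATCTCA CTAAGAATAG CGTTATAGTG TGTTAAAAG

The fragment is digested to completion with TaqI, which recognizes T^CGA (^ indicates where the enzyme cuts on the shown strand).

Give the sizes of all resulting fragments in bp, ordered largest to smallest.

86, 37, 16 bp

TaqI sites (TCGA) start at positions 86, 102.
TaqI cuts after the first base of each site, so after positions 86, 102.
Linear molecule, 2 cuts → 3 fragments:
  1–86 → 86 bp
  87–102 → 16 bp
  103–139 → 37 bp
Sorted largest to smallest: 86, 37, 16 bp.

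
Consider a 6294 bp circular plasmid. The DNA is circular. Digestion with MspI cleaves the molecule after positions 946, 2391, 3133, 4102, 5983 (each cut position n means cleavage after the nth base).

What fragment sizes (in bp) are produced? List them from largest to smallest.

1881, 1445, 1257, 969, 742 bp

Circular molecule, 5 cuts → 5 fragments:
  2391 − 946 = 1445 bp
  3133 − 2391 = 742 bp
  4102 − 3133 = 969 bp
  5983 − 4102 = 1881 bp
  wrap: 6294 − 5983 + 946 = 1257 bp
Sorted largest to smallest: 1881, 1445, 1257, 969, 742 bp.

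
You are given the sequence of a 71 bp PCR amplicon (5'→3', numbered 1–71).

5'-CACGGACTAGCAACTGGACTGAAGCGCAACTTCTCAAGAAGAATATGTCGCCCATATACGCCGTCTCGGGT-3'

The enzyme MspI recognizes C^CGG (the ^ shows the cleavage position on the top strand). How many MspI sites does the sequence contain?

0

No occurrence of CCGG is present in the sequence.
MspI does not cut: 0 sites.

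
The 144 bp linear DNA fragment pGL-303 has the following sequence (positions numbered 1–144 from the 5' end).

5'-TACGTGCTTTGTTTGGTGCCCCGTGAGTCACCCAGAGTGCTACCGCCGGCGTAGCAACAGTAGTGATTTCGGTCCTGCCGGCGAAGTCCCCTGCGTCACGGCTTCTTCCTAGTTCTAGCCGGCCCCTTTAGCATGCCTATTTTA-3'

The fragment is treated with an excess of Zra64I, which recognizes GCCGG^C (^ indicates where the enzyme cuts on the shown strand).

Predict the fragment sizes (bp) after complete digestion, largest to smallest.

49, 41, 32, 22 bp

Zra64I sites (GCCGGC) start at positions 45, 77, 118.
Zra64I cuts after base 5 of each site (before the last base), so after positions 49, 81, 122.
Linear molecule, 3 cuts → 4 fragments:
  1–49 → 49 bp
  50–81 → 32 bp
  82–122 → 41 bp
  123–144 → 22 bp
Sorted largest to smallest: 49, 41, 32, 22 bp.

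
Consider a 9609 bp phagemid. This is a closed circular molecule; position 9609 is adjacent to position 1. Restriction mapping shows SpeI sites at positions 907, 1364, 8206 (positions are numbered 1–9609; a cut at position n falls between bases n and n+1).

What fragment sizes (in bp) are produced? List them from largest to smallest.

Circular molecule, 3 cuts → 3 fragments:
  1364 − 907 = 457 bp
  8206 − 1364 = 6842 bp
  wrap: 9609 − 8206 + 907 = 2310 bp
Sorted largest to smallest: 6842, 2310, 457 bp.

6842, 2310, 457 bp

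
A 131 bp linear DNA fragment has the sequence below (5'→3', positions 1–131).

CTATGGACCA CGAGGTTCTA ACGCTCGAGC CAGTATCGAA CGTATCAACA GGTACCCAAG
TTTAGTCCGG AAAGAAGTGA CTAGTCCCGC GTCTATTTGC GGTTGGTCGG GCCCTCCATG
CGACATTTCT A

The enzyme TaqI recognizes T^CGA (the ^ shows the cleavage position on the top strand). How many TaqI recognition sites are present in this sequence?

TCGA occurs starting at positions 25, 36.
TaqI cuts at 2 sites.

2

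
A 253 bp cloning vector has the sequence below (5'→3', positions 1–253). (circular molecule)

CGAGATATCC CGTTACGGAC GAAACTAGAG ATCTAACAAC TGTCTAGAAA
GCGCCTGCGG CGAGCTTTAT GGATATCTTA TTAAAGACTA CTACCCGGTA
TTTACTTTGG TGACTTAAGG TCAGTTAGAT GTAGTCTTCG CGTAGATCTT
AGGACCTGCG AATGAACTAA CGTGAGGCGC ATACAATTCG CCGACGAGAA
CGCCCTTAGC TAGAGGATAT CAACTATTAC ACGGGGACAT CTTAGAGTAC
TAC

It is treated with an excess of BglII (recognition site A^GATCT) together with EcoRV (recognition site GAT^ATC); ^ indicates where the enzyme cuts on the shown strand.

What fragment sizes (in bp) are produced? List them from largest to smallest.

BglII sites (AGATCT) start at positions 29, 144.
BglII cuts after the first base of each site, so after positions 29, 144.
EcoRV sites (GATATC) start at positions 4, 72, 216.
EcoRV cuts after base 3 of each site, so after positions 6, 74, 218.
Combined cut positions: 6, 29, 74, 144, 218.
Circular molecule, 5 cuts → 5 fragments:
  7–29 → 23 bp
  30–74 → 45 bp
  75–144 → 70 bp
  145–218 → 74 bp
  219–253 then 1–6 → 35 + 6 = 41 bp
Sorted largest to smallest: 74, 70, 45, 41, 23 bp.

74, 70, 45, 41, 23 bp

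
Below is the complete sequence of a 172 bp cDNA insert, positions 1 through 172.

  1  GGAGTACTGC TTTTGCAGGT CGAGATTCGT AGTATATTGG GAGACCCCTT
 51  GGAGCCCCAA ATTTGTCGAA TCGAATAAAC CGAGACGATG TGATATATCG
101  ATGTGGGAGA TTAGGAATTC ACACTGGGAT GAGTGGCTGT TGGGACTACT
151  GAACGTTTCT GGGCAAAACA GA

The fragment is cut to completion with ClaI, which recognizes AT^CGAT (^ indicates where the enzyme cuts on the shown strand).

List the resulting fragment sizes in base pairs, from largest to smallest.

The ClaI site (ATCGAT) starts at position 97.
ClaI cuts after base 2 of each site, so after position 98.
Linear molecule, 1 cut → 2 fragments:
  1–98 → 98 bp
  99–172 → 74 bp
Sorted largest to smallest: 98, 74 bp.

98, 74 bp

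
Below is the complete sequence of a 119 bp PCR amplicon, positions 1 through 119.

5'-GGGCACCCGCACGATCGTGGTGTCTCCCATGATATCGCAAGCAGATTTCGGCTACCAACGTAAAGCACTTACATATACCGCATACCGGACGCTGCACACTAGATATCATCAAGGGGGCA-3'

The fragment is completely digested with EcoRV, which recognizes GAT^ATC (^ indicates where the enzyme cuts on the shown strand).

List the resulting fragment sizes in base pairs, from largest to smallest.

EcoRV sites (GATATC) start at positions 31, 102.
EcoRV cuts after base 3 of each site, so after positions 33, 104.
Linear molecule, 2 cuts → 3 fragments:
  1–33 → 33 bp
  34–104 → 71 bp
  105–119 → 15 bp
Sorted largest to smallest: 71, 33, 15 bp.

71, 33, 15 bp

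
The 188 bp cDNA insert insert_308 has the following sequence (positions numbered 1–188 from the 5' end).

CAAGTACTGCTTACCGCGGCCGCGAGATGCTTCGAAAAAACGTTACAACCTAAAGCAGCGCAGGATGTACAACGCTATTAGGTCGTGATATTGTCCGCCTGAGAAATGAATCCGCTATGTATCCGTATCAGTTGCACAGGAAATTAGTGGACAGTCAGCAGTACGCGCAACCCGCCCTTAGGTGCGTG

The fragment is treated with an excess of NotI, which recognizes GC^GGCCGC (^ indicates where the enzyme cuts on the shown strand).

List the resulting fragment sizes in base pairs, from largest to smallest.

The NotI site (GCGGCCGC) starts at position 16.
NotI cuts after base 2 of each site, so after position 17.
Linear molecule, 1 cut → 2 fragments:
  1–17 → 17 bp
  18–188 → 171 bp
Sorted largest to smallest: 171, 17 bp.

171, 17 bp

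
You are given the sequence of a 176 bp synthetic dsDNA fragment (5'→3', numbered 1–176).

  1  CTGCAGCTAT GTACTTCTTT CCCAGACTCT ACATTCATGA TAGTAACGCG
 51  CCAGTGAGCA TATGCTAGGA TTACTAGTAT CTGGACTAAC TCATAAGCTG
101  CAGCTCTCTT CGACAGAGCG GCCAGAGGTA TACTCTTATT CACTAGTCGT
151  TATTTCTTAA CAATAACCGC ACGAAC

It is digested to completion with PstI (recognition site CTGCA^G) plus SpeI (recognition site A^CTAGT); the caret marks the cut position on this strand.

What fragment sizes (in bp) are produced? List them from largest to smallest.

PstI sites (CTGCAG) start at positions 1, 98.
PstI cuts after base 5 of each site (before the last base), so after positions 5, 102.
SpeI sites (ACTAGT) start at positions 73, 142.
SpeI cuts after the first base of each site, so after positions 73, 142.
Combined cut positions: 5, 73, 102, 142.
Linear molecule, 4 cuts → 5 fragments:
  1–5 → 5 bp
  6–73 → 68 bp
  74–102 → 29 bp
  103–142 → 40 bp
  143–176 → 34 bp
Sorted largest to smallest: 68, 40, 34, 29, 5 bp.

68, 40, 34, 29, 5 bp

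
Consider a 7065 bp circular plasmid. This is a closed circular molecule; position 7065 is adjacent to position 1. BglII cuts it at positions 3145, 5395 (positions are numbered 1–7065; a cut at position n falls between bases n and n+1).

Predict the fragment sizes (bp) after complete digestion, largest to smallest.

4815, 2250 bp

Circular molecule, 2 cuts → 2 fragments:
  5395 − 3145 = 2250 bp
  wrap: 7065 − 5395 + 3145 = 4815 bp
Sorted largest to smallest: 4815, 2250 bp.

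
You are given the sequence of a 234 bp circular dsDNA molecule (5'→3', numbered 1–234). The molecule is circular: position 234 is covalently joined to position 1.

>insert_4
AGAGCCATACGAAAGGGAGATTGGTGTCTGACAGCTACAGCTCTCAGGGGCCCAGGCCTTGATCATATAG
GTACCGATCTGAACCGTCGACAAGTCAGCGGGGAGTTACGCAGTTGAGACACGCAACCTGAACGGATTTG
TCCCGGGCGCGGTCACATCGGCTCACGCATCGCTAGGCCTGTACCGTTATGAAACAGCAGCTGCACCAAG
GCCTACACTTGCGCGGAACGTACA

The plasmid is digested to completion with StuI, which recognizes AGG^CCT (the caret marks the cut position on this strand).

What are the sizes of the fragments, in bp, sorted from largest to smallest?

StuI sites (AGGCCT) start at positions 54, 175, 209.
StuI cuts after base 3 of each site, so after positions 56, 177, 211.
Circular molecule, 3 cuts → 3 fragments:
  57–177 → 121 bp
  178–211 → 34 bp
  212–234 then 1–56 → 23 + 56 = 79 bp
Sorted largest to smallest: 121, 79, 34 bp.

121, 79, 34 bp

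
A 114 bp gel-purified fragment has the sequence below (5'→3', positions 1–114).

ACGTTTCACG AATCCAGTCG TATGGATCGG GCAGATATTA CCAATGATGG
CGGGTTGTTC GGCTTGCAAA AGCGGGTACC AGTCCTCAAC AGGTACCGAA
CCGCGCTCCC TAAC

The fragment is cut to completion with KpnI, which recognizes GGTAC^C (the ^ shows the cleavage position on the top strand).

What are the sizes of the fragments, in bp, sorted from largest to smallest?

79, 18, 17 bp

KpnI sites (GGTACC) start at positions 75, 92.
KpnI cuts after base 5 of each site (before the last base), so after positions 79, 96.
Linear molecule, 2 cuts → 3 fragments:
  1–79 → 79 bp
  80–96 → 17 bp
  97–114 → 18 bp
Sorted largest to smallest: 79, 18, 17 bp.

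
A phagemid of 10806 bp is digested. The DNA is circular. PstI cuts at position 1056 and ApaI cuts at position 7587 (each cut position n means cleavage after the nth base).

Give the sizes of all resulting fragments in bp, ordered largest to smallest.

Combined cut positions (sorted): 1056, 7587.
Circular molecule, 2 cuts → 2 fragments:
  7587 − 1056 = 6531 bp
  wrap: 10806 − 7587 + 1056 = 4275 bp
Sorted largest to smallest: 6531, 4275 bp.

6531, 4275 bp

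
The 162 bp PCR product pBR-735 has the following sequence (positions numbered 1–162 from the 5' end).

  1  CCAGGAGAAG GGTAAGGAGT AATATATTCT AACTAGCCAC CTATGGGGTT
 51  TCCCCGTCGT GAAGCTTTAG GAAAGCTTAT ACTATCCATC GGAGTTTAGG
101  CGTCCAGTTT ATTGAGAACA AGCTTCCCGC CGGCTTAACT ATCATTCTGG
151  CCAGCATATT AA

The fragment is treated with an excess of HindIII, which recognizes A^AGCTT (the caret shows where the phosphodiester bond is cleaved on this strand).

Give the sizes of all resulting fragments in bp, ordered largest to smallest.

62, 47, 42, 11 bp

HindIII sites (AAGCTT) start at positions 62, 73, 120.
HindIII cuts after the first base of each site, so after positions 62, 73, 120.
Linear molecule, 3 cuts → 4 fragments:
  1–62 → 62 bp
  63–73 → 11 bp
  74–120 → 47 bp
  121–162 → 42 bp
Sorted largest to smallest: 62, 47, 42, 11 bp.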